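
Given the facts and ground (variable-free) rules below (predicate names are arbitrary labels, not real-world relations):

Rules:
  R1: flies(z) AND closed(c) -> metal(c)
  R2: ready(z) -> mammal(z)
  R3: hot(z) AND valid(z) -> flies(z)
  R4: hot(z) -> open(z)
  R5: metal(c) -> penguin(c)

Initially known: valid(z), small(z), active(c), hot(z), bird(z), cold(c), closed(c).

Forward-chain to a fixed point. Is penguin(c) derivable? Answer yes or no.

yes

Round 1: R3 [hot(z) AND valid(z) -> flies(z)]; R4 [hot(z) -> open(z)]. New: flies(z), open(z).
Round 2: R1 [flies(z) AND closed(c) -> metal(c)]. New: metal(c).
Round 3: R5 [metal(c) -> penguin(c)]. New: penguin(c).
penguin(c) appears in round 3, so it is derivable.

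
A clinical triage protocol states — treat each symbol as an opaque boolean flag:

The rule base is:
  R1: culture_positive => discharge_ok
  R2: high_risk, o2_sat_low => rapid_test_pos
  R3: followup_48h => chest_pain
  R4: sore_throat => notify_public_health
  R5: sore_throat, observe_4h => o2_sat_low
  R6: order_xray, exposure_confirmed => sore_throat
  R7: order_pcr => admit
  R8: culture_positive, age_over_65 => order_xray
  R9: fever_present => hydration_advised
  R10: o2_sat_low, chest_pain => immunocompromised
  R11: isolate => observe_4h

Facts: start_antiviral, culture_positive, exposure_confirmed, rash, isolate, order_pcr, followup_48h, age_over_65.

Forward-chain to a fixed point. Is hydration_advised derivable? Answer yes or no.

Round 1 fires R1, R3, R7, R8, R11, giving discharge_ok, chest_pain, admit, order_xray, observe_4h.
Round 2 fires R6, giving sore_throat.
Round 3 fires R4, R5, giving notify_public_health, o2_sat_low.
Round 4 fires R10, giving immunocompromised.
Fixed point reached. hydration_advised is concluded only by R9; R9 needs fever_present (never derived).

no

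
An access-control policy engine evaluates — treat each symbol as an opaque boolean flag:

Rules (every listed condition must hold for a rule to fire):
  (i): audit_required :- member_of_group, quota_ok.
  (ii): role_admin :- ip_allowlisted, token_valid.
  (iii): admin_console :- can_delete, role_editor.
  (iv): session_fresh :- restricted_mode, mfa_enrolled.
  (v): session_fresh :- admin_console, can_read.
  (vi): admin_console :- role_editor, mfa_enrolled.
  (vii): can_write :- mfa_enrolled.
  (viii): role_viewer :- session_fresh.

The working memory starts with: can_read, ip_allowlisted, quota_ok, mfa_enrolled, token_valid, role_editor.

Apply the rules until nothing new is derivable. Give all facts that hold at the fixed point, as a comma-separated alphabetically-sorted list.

[1] (ii) [role_admin :- ip_allowlisted, token_valid.]; (vi) [admin_console :- role_editor, mfa_enrolled.]; (vii) [can_write :- mfa_enrolled.]. ⇒ new: role_admin, admin_console, can_write.
[2] (v) [session_fresh :- admin_console, can_read.]. ⇒ new: session_fresh.
[3] (viii) [role_viewer :- session_fresh.]. ⇒ new: role_viewer.

admin_console, can_read, can_write, ip_allowlisted, mfa_enrolled, quota_ok, role_admin, role_editor, role_viewer, session_fresh, token_valid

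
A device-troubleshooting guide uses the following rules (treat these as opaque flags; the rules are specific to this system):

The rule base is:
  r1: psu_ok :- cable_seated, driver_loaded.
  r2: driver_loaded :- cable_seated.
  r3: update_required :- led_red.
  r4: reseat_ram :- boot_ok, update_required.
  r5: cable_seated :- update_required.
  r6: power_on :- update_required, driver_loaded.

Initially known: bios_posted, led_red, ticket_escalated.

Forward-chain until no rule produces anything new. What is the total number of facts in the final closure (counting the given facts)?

Round 1 — r3, derive update_required.
Round 2 — r5, derive cable_seated.
Round 3 — r2, derive driver_loaded.
Round 4 — r1, r6, derive psu_ok, power_on.
Closure: {bios_posted, cable_seated, driver_loaded, led_red, power_on, psu_ok, ticket_escalated, update_required} — 8 facts.

8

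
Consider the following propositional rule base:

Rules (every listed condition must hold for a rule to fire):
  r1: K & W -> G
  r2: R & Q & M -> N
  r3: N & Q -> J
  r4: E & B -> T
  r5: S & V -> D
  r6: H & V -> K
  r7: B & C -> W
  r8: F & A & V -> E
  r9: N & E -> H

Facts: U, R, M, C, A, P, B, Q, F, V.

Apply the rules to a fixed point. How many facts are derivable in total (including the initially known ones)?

Round 1 — r2, r7, r8, derive N, W, E.
Round 2 — r3, r4, r9, derive J, T, H.
Round 3 — r6, derive K.
Round 4 — r1, derive G.
Closure: {A, B, C, E, F, G, H, J, K, M, N, P, Q, R, T, U, V, W} — 18 facts.

18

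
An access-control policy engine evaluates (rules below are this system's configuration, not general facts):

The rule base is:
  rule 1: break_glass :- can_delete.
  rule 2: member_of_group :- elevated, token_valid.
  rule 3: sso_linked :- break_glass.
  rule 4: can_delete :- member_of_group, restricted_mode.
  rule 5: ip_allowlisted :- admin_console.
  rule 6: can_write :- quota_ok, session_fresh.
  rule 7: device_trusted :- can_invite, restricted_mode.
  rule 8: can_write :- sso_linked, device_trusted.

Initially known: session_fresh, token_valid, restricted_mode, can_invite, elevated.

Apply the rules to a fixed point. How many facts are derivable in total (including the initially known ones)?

Round 1 fires rule 2, rule 7, giving member_of_group, device_trusted.
Round 2 fires rule 4, giving can_delete.
Round 3 fires rule 1, giving break_glass.
Round 4 fires rule 3, giving sso_linked.
Round 5 fires rule 8, giving can_write.
Closure: {break_glass, can_delete, can_invite, can_write, device_trusted, elevated, member_of_group, restricted_mode, session_fresh, sso_linked, token_valid} — 11 facts.

11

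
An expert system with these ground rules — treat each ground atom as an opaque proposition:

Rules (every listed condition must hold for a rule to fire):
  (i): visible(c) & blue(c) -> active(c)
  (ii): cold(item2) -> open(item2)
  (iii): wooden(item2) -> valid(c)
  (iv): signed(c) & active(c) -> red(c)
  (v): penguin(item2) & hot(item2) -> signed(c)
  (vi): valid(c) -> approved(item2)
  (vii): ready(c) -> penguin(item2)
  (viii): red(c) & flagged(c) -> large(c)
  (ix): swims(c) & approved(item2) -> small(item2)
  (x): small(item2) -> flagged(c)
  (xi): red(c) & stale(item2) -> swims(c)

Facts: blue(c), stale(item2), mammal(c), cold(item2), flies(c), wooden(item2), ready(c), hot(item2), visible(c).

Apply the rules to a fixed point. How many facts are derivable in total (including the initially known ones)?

[1] (i) [visible(c) & blue(c) -> active(c)]; (ii) [cold(item2) -> open(item2)]; (iii) [wooden(item2) -> valid(c)]; (vii) [ready(c) -> penguin(item2)]. ⇒ new: active(c), open(item2), valid(c), penguin(item2).
[2] (v) [penguin(item2) & hot(item2) -> signed(c)]; (vi) [valid(c) -> approved(item2)]. ⇒ new: signed(c), approved(item2).
[3] (iv) [signed(c) & active(c) -> red(c)]. ⇒ new: red(c).
[4] (xi) [red(c) & stale(item2) -> swims(c)]. ⇒ new: swims(c).
[5] (ix) [swims(c) & approved(item2) -> small(item2)]. ⇒ new: small(item2).
[6] (x) [small(item2) -> flagged(c)]. ⇒ new: flagged(c).
[7] (viii) [red(c) & flagged(c) -> large(c)]. ⇒ new: large(c).
Closure: {active(c), approved(item2), blue(c), cold(item2), flagged(c), flies(c), hot(item2), large(c), mammal(c), open(item2), penguin(item2), ready(c), red(c), signed(c), small(item2), stale(item2), swims(c), valid(c), visible(c), wooden(item2)} — 20 facts.

20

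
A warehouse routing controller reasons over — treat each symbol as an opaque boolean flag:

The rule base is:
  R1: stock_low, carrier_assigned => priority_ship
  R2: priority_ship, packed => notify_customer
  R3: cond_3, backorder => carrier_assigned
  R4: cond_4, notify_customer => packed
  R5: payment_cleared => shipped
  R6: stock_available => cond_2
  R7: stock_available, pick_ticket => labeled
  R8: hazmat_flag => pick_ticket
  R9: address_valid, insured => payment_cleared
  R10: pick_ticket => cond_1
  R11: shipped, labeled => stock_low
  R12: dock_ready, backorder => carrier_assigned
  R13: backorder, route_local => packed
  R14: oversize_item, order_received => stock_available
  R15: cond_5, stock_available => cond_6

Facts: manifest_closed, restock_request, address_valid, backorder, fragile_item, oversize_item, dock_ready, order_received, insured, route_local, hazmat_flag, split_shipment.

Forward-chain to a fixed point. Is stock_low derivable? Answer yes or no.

Round 1: R8 [hazmat_flag => pick_ticket]; R9 [address_valid, insured => payment_cleared]; R12 [dock_ready, backorder => carrier_assigned]; R13 [backorder, route_local => packed]; R14 [oversize_item, order_received => stock_available]. New: pick_ticket, payment_cleared, carrier_assigned, packed, stock_available.
Round 2: R5 [payment_cleared => shipped]; R6 [stock_available => cond_2]; R7 [stock_available, pick_ticket => labeled]; R10 [pick_ticket => cond_1]. New: shipped, cond_2, labeled, cond_1.
Round 3: R11 [shipped, labeled => stock_low]. New: stock_low.
Round 4: R1 [stock_low, carrier_assigned => priority_ship]. New: priority_ship.
Round 5: R2 [priority_ship, packed => notify_customer]. New: notify_customer.
stock_low appears in round 3, so it is derivable.

yes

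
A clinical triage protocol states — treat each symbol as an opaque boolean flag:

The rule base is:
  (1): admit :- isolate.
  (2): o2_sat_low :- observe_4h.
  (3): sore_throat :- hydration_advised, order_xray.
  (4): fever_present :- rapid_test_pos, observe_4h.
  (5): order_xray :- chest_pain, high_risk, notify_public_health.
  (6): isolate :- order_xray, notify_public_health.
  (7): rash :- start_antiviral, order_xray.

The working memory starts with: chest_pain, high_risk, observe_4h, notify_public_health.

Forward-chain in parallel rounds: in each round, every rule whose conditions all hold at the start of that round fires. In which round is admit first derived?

Round 1 fires (2), (5), giving o2_sat_low, order_xray.
Round 2 fires (6), giving isolate.
Round 3 fires (1), giving admit.
admit first appears in round 3.

3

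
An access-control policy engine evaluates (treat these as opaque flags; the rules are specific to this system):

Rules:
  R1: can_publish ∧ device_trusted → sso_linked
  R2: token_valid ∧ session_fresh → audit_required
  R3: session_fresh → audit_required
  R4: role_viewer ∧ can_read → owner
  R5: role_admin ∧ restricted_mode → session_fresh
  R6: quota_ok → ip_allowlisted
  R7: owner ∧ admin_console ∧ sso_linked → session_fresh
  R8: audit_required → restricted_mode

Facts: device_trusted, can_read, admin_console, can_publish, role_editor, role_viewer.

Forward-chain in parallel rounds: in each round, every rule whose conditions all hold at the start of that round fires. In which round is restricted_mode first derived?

4

[1] R1 [can_publish ∧ device_trusted → sso_linked]; R4 [role_viewer ∧ can_read → owner]. ⇒ new: sso_linked, owner.
[2] R7 [owner ∧ admin_console ∧ sso_linked → session_fresh]. ⇒ new: session_fresh.
[3] R3 [session_fresh → audit_required]. ⇒ new: audit_required.
[4] R8 [audit_required → restricted_mode]. ⇒ new: restricted_mode.
restricted_mode first appears in round 4.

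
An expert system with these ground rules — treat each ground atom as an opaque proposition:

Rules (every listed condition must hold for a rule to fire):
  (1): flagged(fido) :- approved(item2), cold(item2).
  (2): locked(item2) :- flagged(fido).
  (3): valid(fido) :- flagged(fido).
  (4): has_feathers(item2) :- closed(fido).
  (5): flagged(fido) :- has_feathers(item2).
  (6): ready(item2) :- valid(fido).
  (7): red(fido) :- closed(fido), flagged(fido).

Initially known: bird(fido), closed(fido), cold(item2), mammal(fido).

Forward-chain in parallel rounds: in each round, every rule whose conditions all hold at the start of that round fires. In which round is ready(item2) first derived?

Round 1 — (4), derive has_feathers(item2).
Round 2 — (5), derive flagged(fido).
Round 3 — (2), (3), (7), derive locked(item2), valid(fido), red(fido).
Round 4 — (6), derive ready(item2).
ready(item2) first appears in round 4.

4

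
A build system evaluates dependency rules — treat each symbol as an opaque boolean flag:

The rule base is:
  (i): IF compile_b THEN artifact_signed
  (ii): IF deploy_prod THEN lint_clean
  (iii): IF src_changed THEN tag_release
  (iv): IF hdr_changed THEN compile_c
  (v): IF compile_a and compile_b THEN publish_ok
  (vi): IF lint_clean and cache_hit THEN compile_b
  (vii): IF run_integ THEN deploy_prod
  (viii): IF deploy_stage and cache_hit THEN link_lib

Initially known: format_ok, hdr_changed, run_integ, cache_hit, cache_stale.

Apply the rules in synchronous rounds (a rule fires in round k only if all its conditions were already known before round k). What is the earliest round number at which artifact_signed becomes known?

4

Round 1: (iv) [IF hdr_changed THEN compile_c]; (vii) [IF run_integ THEN deploy_prod]. Adds compile_c, deploy_prod.
Round 2: (ii) [IF deploy_prod THEN lint_clean]. Adds lint_clean.
Round 3: (vi) [IF lint_clean and cache_hit THEN compile_b]. Adds compile_b.
Round 4: (i) [IF compile_b THEN artifact_signed]. Adds artifact_signed.
artifact_signed first appears in round 4.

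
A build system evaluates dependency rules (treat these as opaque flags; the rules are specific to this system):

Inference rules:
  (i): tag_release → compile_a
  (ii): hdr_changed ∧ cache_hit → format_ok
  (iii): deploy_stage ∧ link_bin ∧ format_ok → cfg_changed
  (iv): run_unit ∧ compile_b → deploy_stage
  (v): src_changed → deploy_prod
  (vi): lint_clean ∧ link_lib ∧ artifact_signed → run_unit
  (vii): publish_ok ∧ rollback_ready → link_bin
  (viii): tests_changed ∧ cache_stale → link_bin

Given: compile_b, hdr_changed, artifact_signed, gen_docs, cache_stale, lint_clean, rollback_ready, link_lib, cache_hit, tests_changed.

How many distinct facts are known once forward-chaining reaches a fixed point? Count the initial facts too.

15

Round 1: (ii) [hdr_changed ∧ cache_hit → format_ok]; (vi) [lint_clean ∧ link_lib ∧ artifact_signed → run_unit]; (viii) [tests_changed ∧ cache_stale → link_bin]. New: format_ok, run_unit, link_bin.
Round 2: (iv) [run_unit ∧ compile_b → deploy_stage]. New: deploy_stage.
Round 3: (iii) [deploy_stage ∧ link_bin ∧ format_ok → cfg_changed]. New: cfg_changed.
Closure: {artifact_signed, cache_hit, cache_stale, cfg_changed, compile_b, deploy_stage, format_ok, gen_docs, hdr_changed, link_bin, link_lib, lint_clean, rollback_ready, run_unit, tests_changed} — 15 facts.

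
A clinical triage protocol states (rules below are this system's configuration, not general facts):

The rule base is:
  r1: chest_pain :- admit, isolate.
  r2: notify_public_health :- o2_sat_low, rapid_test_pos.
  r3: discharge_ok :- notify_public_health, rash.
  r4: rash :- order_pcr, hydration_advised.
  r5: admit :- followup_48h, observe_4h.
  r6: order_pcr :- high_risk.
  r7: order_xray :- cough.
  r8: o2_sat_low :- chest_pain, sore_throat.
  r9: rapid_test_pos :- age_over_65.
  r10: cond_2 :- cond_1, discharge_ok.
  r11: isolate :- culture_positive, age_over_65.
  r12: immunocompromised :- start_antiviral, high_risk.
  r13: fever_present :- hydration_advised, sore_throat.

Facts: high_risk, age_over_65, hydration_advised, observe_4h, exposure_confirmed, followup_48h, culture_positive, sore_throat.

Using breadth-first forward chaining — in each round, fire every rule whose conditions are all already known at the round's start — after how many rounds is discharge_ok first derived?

5

Round 1: r5 [admit :- followup_48h, observe_4h.]; r6 [order_pcr :- high_risk.]; r9 [rapid_test_pos :- age_over_65.]; r11 [isolate :- culture_positive, age_over_65.]; r13 [fever_present :- hydration_advised, sore_throat.]. Adds admit, order_pcr, rapid_test_pos, isolate, fever_present.
Round 2: r1 [chest_pain :- admit, isolate.]; r4 [rash :- order_pcr, hydration_advised.]. Adds chest_pain, rash.
Round 3: r8 [o2_sat_low :- chest_pain, sore_throat.]. Adds o2_sat_low.
Round 4: r2 [notify_public_health :- o2_sat_low, rapid_test_pos.]. Adds notify_public_health.
Round 5: r3 [discharge_ok :- notify_public_health, rash.]. Adds discharge_ok.
discharge_ok first appears in round 5.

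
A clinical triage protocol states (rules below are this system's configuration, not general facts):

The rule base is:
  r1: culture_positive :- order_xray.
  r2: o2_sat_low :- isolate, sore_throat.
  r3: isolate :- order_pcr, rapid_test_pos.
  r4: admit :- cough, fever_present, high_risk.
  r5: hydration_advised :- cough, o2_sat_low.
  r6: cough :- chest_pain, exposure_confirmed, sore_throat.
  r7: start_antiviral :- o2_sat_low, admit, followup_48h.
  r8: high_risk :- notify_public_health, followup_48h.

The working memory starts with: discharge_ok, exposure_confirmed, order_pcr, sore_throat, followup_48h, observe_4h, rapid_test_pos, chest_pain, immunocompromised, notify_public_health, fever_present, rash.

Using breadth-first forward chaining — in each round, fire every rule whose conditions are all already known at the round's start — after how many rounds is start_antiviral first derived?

3

Round 1 fires r3, r6, r8, giving isolate, cough, high_risk.
Round 2 fires r2, r4, giving o2_sat_low, admit.
Round 3 fires r5, r7, giving hydration_advised, start_antiviral.
start_antiviral first appears in round 3.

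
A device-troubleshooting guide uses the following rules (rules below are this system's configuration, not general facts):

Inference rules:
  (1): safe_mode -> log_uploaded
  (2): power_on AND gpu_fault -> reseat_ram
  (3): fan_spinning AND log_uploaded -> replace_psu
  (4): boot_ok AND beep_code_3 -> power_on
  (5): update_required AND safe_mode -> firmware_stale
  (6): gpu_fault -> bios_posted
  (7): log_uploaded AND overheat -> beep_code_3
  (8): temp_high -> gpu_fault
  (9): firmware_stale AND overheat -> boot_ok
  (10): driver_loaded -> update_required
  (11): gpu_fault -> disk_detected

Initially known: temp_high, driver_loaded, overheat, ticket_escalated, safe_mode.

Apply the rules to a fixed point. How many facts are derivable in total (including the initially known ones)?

15

Round 1: (1) [safe_mode -> log_uploaded]; (8) [temp_high -> gpu_fault]; (10) [driver_loaded -> update_required]. New: log_uploaded, gpu_fault, update_required.
Round 2: (5) [update_required AND safe_mode -> firmware_stale]; (6) [gpu_fault -> bios_posted]; (7) [log_uploaded AND overheat -> beep_code_3]; (11) [gpu_fault -> disk_detected]. New: firmware_stale, bios_posted, beep_code_3, disk_detected.
Round 3: (9) [firmware_stale AND overheat -> boot_ok]. New: boot_ok.
Round 4: (4) [boot_ok AND beep_code_3 -> power_on]. New: power_on.
Round 5: (2) [power_on AND gpu_fault -> reseat_ram]. New: reseat_ram.
Closure: {beep_code_3, bios_posted, boot_ok, disk_detected, driver_loaded, firmware_stale, gpu_fault, log_uploaded, overheat, power_on, reseat_ram, safe_mode, temp_high, ticket_escalated, update_required} — 15 facts.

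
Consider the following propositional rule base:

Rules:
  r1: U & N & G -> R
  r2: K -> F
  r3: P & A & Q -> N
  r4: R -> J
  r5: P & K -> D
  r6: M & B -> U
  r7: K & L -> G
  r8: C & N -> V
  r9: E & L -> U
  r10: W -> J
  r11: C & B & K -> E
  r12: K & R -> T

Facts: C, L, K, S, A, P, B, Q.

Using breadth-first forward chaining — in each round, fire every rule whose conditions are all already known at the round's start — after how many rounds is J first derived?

4

Round 1: r2 [K -> F]; r3 [P & A & Q -> N]; r5 [P & K -> D]; r7 [K & L -> G]; r11 [C & B & K -> E]. New: F, N, D, G, E.
Round 2: r8 [C & N -> V]; r9 [E & L -> U]. New: V, U.
Round 3: r1 [U & N & G -> R]. New: R.
Round 4: r4 [R -> J]; r12 [K & R -> T]. New: J, T.
J first appears in round 4.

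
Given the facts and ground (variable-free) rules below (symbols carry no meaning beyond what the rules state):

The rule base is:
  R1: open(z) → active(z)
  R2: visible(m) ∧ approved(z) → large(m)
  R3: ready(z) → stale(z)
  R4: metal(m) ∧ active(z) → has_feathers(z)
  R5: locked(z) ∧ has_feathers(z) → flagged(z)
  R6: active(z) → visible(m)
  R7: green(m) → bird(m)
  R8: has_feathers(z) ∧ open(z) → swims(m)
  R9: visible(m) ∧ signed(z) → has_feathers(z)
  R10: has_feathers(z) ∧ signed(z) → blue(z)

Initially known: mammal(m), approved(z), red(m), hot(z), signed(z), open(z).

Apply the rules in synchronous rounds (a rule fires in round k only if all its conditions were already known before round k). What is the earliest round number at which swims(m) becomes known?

4

Round 1: R1 [open(z) → active(z)]. Adds active(z).
Round 2: R6 [active(z) → visible(m)]. Adds visible(m).
Round 3: R2 [visible(m) ∧ approved(z) → large(m)]; R9 [visible(m) ∧ signed(z) → has_feathers(z)]. Adds large(m), has_feathers(z).
Round 4: R8 [has_feathers(z) ∧ open(z) → swims(m)]; R10 [has_feathers(z) ∧ signed(z) → blue(z)]. Adds swims(m), blue(z).
swims(m) first appears in round 4.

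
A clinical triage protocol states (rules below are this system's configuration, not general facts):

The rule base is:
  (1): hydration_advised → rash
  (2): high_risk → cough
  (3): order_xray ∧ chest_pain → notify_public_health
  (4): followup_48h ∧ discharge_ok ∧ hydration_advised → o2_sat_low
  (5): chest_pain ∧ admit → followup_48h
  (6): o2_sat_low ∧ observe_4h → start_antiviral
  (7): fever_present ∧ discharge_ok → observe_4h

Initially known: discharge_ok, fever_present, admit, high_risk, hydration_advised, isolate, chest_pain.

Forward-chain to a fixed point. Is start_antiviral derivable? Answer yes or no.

yes

[1] (1) [hydration_advised → rash]; (2) [high_risk → cough]; (5) [chest_pain ∧ admit → followup_48h]; (7) [fever_present ∧ discharge_ok → observe_4h]. ⇒ new: rash, cough, followup_48h, observe_4h.
[2] (4) [followup_48h ∧ discharge_ok ∧ hydration_advised → o2_sat_low]. ⇒ new: o2_sat_low.
[3] (6) [o2_sat_low ∧ observe_4h → start_antiviral]. ⇒ new: start_antiviral.
start_antiviral appears in round 3, so it is derivable.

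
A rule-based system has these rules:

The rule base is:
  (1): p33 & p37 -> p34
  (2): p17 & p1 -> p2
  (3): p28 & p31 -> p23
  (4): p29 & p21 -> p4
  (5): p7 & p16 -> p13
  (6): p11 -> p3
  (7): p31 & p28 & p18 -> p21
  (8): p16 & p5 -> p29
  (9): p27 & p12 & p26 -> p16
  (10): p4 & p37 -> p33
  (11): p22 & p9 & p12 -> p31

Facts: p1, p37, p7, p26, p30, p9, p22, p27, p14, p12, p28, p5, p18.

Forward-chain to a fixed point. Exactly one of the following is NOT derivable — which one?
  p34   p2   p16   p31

Round 1 — (9), (11), derive p16, p31.
Round 2 — (3), (5), (7), (8), derive p23, p13, p21, p29.
Round 3 — (4), derive p4.
Round 4 — (10), derive p33.
Round 5 — (1), derive p34.
Derived: p34 (round 5), p16 (round 1), p31 (round 1). p2 never appears in any round.

p2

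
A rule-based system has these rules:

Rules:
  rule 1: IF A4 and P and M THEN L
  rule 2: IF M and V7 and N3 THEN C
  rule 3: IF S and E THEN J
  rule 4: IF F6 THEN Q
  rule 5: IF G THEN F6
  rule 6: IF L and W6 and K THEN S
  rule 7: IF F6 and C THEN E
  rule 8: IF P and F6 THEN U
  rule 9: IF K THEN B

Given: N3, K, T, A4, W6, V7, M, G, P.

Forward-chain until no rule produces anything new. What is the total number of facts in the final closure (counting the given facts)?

Round 1 — rule 1, rule 2, rule 5, rule 9, derive L, C, F6, B.
Round 2 — rule 4, rule 6, rule 7, rule 8, derive Q, S, E, U.
Round 3 — rule 3, derive J.
Closure: {A4, B, C, E, F6, G, J, K, L, M, N3, P, Q, S, T, U, V7, W6} — 18 facts.

18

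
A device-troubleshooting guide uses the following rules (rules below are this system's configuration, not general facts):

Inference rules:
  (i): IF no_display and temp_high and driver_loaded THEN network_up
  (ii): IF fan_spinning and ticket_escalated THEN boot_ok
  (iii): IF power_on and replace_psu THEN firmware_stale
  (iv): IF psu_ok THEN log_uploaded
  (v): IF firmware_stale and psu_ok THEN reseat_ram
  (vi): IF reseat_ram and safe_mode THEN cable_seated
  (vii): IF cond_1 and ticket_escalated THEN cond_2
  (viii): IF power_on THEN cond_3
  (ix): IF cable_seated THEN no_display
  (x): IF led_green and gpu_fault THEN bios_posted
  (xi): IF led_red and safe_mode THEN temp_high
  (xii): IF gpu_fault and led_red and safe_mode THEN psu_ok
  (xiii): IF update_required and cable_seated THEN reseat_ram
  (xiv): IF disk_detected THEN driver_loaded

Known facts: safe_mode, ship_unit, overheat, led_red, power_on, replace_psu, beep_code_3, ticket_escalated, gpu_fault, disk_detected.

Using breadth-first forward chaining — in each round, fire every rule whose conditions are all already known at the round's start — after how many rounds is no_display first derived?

4

Round 1 fires (iii), (viii), (xi), (xii), (xiv), giving firmware_stale, cond_3, temp_high, psu_ok, driver_loaded.
Round 2 fires (iv), (v), giving log_uploaded, reseat_ram.
Round 3 fires (vi), giving cable_seated.
Round 4 fires (ix), giving no_display.
no_display first appears in round 4.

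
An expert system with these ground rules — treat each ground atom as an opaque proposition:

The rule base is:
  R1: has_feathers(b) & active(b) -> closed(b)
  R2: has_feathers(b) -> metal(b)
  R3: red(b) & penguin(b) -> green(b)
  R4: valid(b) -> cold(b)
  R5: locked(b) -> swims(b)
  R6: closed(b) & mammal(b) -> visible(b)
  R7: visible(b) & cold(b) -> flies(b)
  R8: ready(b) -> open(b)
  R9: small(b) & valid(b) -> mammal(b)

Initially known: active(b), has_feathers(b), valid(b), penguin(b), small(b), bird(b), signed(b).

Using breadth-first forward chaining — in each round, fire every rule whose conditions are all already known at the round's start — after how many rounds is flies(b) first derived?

Round 1: R1 [has_feathers(b) & active(b) -> closed(b)]; R2 [has_feathers(b) -> metal(b)]; R4 [valid(b) -> cold(b)]; R9 [small(b) & valid(b) -> mammal(b)]. New: closed(b), metal(b), cold(b), mammal(b).
Round 2: R6 [closed(b) & mammal(b) -> visible(b)]. New: visible(b).
Round 3: R7 [visible(b) & cold(b) -> flies(b)]. New: flies(b).
flies(b) first appears in round 3.

3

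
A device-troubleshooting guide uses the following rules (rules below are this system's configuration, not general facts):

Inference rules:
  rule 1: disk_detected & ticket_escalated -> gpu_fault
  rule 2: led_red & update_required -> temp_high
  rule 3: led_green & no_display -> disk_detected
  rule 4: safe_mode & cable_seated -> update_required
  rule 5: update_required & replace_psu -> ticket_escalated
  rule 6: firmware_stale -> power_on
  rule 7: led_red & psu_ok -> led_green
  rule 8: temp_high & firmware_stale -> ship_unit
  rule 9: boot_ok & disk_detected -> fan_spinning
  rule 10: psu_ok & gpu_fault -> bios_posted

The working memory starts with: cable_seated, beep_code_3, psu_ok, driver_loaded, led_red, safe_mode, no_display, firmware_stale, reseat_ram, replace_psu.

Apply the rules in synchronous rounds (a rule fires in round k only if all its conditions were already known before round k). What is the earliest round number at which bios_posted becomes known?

4

Round 1: rule 4 [safe_mode & cable_seated -> update_required]; rule 6 [firmware_stale -> power_on]; rule 7 [led_red & psu_ok -> led_green]. New: update_required, power_on, led_green.
Round 2: rule 2 [led_red & update_required -> temp_high]; rule 3 [led_green & no_display -> disk_detected]; rule 5 [update_required & replace_psu -> ticket_escalated]. New: temp_high, disk_detected, ticket_escalated.
Round 3: rule 1 [disk_detected & ticket_escalated -> gpu_fault]; rule 8 [temp_high & firmware_stale -> ship_unit]. New: gpu_fault, ship_unit.
Round 4: rule 10 [psu_ok & gpu_fault -> bios_posted]. New: bios_posted.
bios_posted first appears in round 4.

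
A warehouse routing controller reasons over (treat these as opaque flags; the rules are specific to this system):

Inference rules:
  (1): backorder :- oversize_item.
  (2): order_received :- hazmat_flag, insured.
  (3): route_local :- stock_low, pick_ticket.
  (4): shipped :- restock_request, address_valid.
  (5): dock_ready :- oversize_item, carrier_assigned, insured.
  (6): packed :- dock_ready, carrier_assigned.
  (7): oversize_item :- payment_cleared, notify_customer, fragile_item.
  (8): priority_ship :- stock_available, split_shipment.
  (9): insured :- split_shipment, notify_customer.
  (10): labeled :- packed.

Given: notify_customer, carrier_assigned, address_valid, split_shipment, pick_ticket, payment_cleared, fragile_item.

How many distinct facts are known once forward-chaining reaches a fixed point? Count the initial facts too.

13

[1] (7) [oversize_item :- payment_cleared, notify_customer, fragile_item.]; (9) [insured :- split_shipment, notify_customer.]. ⇒ new: oversize_item, insured.
[2] (1) [backorder :- oversize_item.]; (5) [dock_ready :- oversize_item, carrier_assigned, insured.]. ⇒ new: backorder, dock_ready.
[3] (6) [packed :- dock_ready, carrier_assigned.]. ⇒ new: packed.
[4] (10) [labeled :- packed.]. ⇒ new: labeled.
Closure: {address_valid, backorder, carrier_assigned, dock_ready, fragile_item, insured, labeled, notify_customer, oversize_item, packed, payment_cleared, pick_ticket, split_shipment} — 13 facts.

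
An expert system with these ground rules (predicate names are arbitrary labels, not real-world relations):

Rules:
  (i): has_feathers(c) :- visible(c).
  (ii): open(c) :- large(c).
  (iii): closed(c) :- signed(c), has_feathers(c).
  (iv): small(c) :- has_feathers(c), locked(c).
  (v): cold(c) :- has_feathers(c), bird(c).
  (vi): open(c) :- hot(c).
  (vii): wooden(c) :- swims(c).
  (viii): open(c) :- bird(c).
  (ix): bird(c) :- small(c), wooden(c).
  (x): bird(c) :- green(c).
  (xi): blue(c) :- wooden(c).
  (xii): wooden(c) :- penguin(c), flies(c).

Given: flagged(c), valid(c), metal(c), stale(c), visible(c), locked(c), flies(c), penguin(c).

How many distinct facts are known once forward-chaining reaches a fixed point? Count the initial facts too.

15

Round 1: (i) [has_feathers(c) :- visible(c).]; (xii) [wooden(c) :- penguin(c), flies(c).]. Adds has_feathers(c), wooden(c).
Round 2: (iv) [small(c) :- has_feathers(c), locked(c).]; (xi) [blue(c) :- wooden(c).]. Adds small(c), blue(c).
Round 3: (ix) [bird(c) :- small(c), wooden(c).]. Adds bird(c).
Round 4: (v) [cold(c) :- has_feathers(c), bird(c).]; (viii) [open(c) :- bird(c).]. Adds cold(c), open(c).
Closure: {bird(c), blue(c), cold(c), flagged(c), flies(c), has_feathers(c), locked(c), metal(c), open(c), penguin(c), small(c), stale(c), valid(c), visible(c), wooden(c)} — 15 facts.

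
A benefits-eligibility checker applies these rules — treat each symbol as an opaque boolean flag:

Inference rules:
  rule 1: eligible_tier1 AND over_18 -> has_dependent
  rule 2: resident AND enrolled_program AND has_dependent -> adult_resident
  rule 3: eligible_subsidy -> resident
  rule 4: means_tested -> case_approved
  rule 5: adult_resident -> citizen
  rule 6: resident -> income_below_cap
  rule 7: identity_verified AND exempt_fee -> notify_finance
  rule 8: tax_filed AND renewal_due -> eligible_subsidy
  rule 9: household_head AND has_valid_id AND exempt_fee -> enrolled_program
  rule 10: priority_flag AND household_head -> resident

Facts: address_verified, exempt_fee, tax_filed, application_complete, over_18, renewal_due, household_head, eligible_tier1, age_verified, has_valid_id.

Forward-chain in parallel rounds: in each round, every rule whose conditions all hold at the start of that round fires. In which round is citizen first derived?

4

Round 1: rule 1 [eligible_tier1 AND over_18 -> has_dependent]; rule 8 [tax_filed AND renewal_due -> eligible_subsidy]; rule 9 [household_head AND has_valid_id AND exempt_fee -> enrolled_program]. New: has_dependent, eligible_subsidy, enrolled_program.
Round 2: rule 3 [eligible_subsidy -> resident]. New: resident.
Round 3: rule 2 [resident AND enrolled_program AND has_dependent -> adult_resident]; rule 6 [resident -> income_below_cap]. New: adult_resident, income_below_cap.
Round 4: rule 5 [adult_resident -> citizen]. New: citizen.
citizen first appears in round 4.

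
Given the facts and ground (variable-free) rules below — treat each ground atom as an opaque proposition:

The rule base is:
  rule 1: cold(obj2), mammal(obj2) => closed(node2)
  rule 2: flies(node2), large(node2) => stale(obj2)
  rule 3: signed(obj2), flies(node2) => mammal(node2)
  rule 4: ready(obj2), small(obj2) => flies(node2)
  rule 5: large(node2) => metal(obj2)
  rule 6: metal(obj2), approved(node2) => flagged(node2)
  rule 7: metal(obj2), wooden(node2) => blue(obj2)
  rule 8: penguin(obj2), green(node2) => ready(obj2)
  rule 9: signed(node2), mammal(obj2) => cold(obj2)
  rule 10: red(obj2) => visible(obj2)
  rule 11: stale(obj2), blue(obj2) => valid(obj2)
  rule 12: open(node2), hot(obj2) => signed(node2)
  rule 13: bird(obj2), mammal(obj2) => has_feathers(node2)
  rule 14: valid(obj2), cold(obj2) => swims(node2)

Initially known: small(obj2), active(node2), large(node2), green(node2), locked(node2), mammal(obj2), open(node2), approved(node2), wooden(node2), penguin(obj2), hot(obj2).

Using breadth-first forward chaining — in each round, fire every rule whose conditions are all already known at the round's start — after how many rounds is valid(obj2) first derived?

4

Round 1: rule 5 [large(node2) => metal(obj2)]; rule 8 [penguin(obj2), green(node2) => ready(obj2)]; rule 12 [open(node2), hot(obj2) => signed(node2)]. New: metal(obj2), ready(obj2), signed(node2).
Round 2: rule 4 [ready(obj2), small(obj2) => flies(node2)]; rule 6 [metal(obj2), approved(node2) => flagged(node2)]; rule 7 [metal(obj2), wooden(node2) => blue(obj2)]; rule 9 [signed(node2), mammal(obj2) => cold(obj2)]. New: flies(node2), flagged(node2), blue(obj2), cold(obj2).
Round 3: rule 1 [cold(obj2), mammal(obj2) => closed(node2)]; rule 2 [flies(node2), large(node2) => stale(obj2)]. New: closed(node2), stale(obj2).
Round 4: rule 11 [stale(obj2), blue(obj2) => valid(obj2)]. New: valid(obj2).
valid(obj2) first appears in round 4.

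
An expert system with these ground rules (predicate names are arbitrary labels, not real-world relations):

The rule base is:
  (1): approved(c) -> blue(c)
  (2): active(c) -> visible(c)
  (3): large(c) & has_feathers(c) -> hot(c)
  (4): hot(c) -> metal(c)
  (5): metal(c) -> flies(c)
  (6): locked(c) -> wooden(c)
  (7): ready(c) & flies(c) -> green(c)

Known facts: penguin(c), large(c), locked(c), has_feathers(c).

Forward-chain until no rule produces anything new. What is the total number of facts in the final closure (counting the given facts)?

8

Round 1: (3) [large(c) & has_feathers(c) -> hot(c)]; (6) [locked(c) -> wooden(c)]. New: hot(c), wooden(c).
Round 2: (4) [hot(c) -> metal(c)]. New: metal(c).
Round 3: (5) [metal(c) -> flies(c)]. New: flies(c).
Closure: {flies(c), has_feathers(c), hot(c), large(c), locked(c), metal(c), penguin(c), wooden(c)} — 8 facts.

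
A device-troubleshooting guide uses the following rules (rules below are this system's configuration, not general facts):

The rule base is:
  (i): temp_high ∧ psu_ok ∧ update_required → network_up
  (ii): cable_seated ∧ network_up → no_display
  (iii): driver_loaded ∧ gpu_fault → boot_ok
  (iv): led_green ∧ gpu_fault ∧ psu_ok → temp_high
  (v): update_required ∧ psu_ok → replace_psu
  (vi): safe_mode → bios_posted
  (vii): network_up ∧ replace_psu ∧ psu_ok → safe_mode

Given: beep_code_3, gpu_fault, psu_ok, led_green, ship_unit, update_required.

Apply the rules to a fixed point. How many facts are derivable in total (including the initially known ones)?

11

Round 1 fires (iv), (v), giving temp_high, replace_psu.
Round 2 fires (i), giving network_up.
Round 3 fires (vii), giving safe_mode.
Round 4 fires (vi), giving bios_posted.
Closure: {beep_code_3, bios_posted, gpu_fault, led_green, network_up, psu_ok, replace_psu, safe_mode, ship_unit, temp_high, update_required} — 11 facts.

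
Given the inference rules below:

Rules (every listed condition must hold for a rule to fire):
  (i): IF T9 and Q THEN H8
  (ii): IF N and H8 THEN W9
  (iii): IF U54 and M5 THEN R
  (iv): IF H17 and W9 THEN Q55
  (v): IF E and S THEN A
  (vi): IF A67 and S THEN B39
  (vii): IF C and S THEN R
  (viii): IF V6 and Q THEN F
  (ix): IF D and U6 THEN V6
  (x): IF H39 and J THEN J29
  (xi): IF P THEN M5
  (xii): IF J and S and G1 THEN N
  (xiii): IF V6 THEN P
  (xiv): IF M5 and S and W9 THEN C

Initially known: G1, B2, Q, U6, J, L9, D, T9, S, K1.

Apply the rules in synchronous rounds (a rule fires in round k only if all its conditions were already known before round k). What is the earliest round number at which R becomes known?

5

Round 1: (i) [IF T9 and Q THEN H8]; (ix) [IF D and U6 THEN V6]; (xii) [IF J and S and G1 THEN N]. Adds H8, V6, N.
Round 2: (ii) [IF N and H8 THEN W9]; (viii) [IF V6 and Q THEN F]; (xiii) [IF V6 THEN P]. Adds W9, F, P.
Round 3: (xi) [IF P THEN M5]. Adds M5.
Round 4: (xiv) [IF M5 and S and W9 THEN C]. Adds C.
Round 5: (vii) [IF C and S THEN R]. Adds R.
R first appears in round 5.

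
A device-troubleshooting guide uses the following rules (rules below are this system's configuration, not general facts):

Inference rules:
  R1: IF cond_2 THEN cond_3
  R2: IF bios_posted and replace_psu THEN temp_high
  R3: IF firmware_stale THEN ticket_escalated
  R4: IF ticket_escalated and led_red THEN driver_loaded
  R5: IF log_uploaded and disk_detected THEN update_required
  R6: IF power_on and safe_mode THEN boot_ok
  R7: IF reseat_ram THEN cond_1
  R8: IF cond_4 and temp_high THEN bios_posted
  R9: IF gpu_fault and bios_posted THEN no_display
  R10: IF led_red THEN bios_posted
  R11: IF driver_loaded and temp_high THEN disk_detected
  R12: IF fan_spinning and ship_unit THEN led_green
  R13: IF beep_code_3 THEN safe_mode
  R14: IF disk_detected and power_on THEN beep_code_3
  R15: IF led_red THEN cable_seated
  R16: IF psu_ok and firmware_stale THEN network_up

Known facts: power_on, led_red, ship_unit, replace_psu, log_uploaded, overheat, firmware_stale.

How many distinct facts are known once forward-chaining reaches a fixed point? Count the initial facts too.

Round 1: R3 [IF firmware_stale THEN ticket_escalated]; R10 [IF led_red THEN bios_posted]; R15 [IF led_red THEN cable_seated]. Adds ticket_escalated, bios_posted, cable_seated.
Round 2: R2 [IF bios_posted and replace_psu THEN temp_high]; R4 [IF ticket_escalated and led_red THEN driver_loaded]. Adds temp_high, driver_loaded.
Round 3: R11 [IF driver_loaded and temp_high THEN disk_detected]. Adds disk_detected.
Round 4: R5 [IF log_uploaded and disk_detected THEN update_required]; R14 [IF disk_detected and power_on THEN beep_code_3]. Adds update_required, beep_code_3.
Round 5: R13 [IF beep_code_3 THEN safe_mode]. Adds safe_mode.
Round 6: R6 [IF power_on and safe_mode THEN boot_ok]. Adds boot_ok.
Closure: {beep_code_3, bios_posted, boot_ok, cable_seated, disk_detected, driver_loaded, firmware_stale, led_red, log_uploaded, overheat, power_on, replace_psu, safe_mode, ship_unit, temp_high, ticket_escalated, update_required} — 17 facts.

17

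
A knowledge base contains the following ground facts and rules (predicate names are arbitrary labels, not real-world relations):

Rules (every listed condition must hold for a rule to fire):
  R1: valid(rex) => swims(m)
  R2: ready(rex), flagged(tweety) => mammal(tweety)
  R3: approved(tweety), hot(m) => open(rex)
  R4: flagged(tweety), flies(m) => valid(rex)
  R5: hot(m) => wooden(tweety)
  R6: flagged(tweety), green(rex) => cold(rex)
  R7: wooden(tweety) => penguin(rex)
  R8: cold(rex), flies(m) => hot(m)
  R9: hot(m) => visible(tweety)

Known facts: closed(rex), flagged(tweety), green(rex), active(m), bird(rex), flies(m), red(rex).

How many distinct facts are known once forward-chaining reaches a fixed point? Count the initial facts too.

14

Round 1 fires R4, R6, giving valid(rex), cold(rex).
Round 2 fires R1, R8, giving swims(m), hot(m).
Round 3 fires R5, R9, giving wooden(tweety), visible(tweety).
Round 4 fires R7, giving penguin(rex).
Closure: {active(m), bird(rex), closed(rex), cold(rex), flagged(tweety), flies(m), green(rex), hot(m), penguin(rex), red(rex), swims(m), valid(rex), visible(tweety), wooden(tweety)} — 14 facts.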